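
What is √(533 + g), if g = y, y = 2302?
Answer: 9*√35 ≈ 53.245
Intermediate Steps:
g = 2302
√(533 + g) = √(533 + 2302) = √2835 = 9*√35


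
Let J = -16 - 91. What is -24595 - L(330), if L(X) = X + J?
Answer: -24818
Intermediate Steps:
J = -107
L(X) = -107 + X (L(X) = X - 107 = -107 + X)
-24595 - L(330) = -24595 - (-107 + 330) = -24595 - 1*223 = -24595 - 223 = -24818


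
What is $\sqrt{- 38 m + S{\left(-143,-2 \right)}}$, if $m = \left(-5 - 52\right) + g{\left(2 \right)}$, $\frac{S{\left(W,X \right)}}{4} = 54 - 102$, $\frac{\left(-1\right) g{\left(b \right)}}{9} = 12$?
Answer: $\sqrt{6078} \approx 77.962$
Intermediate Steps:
$g{\left(b \right)} = -108$ ($g{\left(b \right)} = \left(-9\right) 12 = -108$)
$S{\left(W,X \right)} = -192$ ($S{\left(W,X \right)} = 4 \left(54 - 102\right) = 4 \left(-48\right) = -192$)
$m = -165$ ($m = \left(-5 - 52\right) - 108 = -57 - 108 = -165$)
$\sqrt{- 38 m + S{\left(-143,-2 \right)}} = \sqrt{\left(-38\right) \left(-165\right) - 192} = \sqrt{6270 - 192} = \sqrt{6078}$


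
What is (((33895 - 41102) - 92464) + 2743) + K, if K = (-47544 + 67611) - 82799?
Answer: -159660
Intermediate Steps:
K = -62732 (K = 20067 - 82799 = -62732)
(((33895 - 41102) - 92464) + 2743) + K = (((33895 - 41102) - 92464) + 2743) - 62732 = ((-7207 - 92464) + 2743) - 62732 = (-99671 + 2743) - 62732 = -96928 - 62732 = -159660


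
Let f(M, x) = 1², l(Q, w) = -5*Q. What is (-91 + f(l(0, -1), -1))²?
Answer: 8100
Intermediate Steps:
f(M, x) = 1
(-91 + f(l(0, -1), -1))² = (-91 + 1)² = (-90)² = 8100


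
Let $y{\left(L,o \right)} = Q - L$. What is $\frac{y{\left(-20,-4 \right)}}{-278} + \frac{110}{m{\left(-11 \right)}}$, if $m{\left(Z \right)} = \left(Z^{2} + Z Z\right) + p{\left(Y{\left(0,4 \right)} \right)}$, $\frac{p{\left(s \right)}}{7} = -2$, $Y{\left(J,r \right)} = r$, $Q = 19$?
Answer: $\frac{2711}{7923} \approx 0.34217$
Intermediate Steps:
$p{\left(s \right)} = -14$ ($p{\left(s \right)} = 7 \left(-2\right) = -14$)
$m{\left(Z \right)} = -14 + 2 Z^{2}$ ($m{\left(Z \right)} = \left(Z^{2} + Z Z\right) - 14 = \left(Z^{2} + Z^{2}\right) - 14 = 2 Z^{2} - 14 = -14 + 2 Z^{2}$)
$y{\left(L,o \right)} = 19 - L$
$\frac{y{\left(-20,-4 \right)}}{-278} + \frac{110}{m{\left(-11 \right)}} = \frac{19 - -20}{-278} + \frac{110}{-14 + 2 \left(-11\right)^{2}} = \left(19 + 20\right) \left(- \frac{1}{278}\right) + \frac{110}{-14 + 2 \cdot 121} = 39 \left(- \frac{1}{278}\right) + \frac{110}{-14 + 242} = - \frac{39}{278} + \frac{110}{228} = - \frac{39}{278} + 110 \cdot \frac{1}{228} = - \frac{39}{278} + \frac{55}{114} = \frac{2711}{7923}$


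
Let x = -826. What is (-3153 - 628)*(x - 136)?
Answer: 3637322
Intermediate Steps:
(-3153 - 628)*(x - 136) = (-3153 - 628)*(-826 - 136) = -3781*(-962) = 3637322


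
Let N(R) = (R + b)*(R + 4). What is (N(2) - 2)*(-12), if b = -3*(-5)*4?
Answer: -4440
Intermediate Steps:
b = 60 (b = 15*4 = 60)
N(R) = (4 + R)*(60 + R) (N(R) = (R + 60)*(R + 4) = (60 + R)*(4 + R) = (4 + R)*(60 + R))
(N(2) - 2)*(-12) = ((240 + 2² + 64*2) - 2)*(-12) = ((240 + 4 + 128) - 2)*(-12) = (372 - 2)*(-12) = 370*(-12) = -4440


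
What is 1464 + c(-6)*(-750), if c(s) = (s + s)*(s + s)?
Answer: -106536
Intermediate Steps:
c(s) = 4*s² (c(s) = (2*s)*(2*s) = 4*s²)
1464 + c(-6)*(-750) = 1464 + (4*(-6)²)*(-750) = 1464 + (4*36)*(-750) = 1464 + 144*(-750) = 1464 - 108000 = -106536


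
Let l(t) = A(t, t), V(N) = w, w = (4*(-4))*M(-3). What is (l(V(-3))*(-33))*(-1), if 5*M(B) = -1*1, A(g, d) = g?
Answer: 528/5 ≈ 105.60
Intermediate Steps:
M(B) = -⅕ (M(B) = (-1*1)/5 = (⅕)*(-1) = -⅕)
w = 16/5 (w = (4*(-4))*(-⅕) = -16*(-⅕) = 16/5 ≈ 3.2000)
V(N) = 16/5
l(t) = t
(l(V(-3))*(-33))*(-1) = ((16/5)*(-33))*(-1) = -528/5*(-1) = 528/5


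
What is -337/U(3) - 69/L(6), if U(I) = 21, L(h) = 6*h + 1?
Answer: -13918/777 ≈ -17.912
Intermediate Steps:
L(h) = 1 + 6*h
-337/U(3) - 69/L(6) = -337/21 - 69/(1 + 6*6) = -337*1/21 - 69/(1 + 36) = -337/21 - 69/37 = -13918/777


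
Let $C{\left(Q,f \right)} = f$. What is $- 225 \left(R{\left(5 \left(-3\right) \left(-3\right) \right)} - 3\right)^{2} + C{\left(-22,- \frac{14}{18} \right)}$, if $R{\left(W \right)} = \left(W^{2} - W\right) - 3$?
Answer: $- \frac{7890768907}{9} \approx -8.7675 \cdot 10^{8}$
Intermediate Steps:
$R{\left(W \right)} = -3 + W^{2} - W$
$- 225 \left(R{\left(5 \left(-3\right) \left(-3\right) \right)} - 3\right)^{2} + C{\left(-22,- \frac{14}{18} \right)} = - 225 \left(\left(-3 + \left(5 \left(-3\right) \left(-3\right)\right)^{2} - 5 \left(-3\right) \left(-3\right)\right) - 3\right)^{2} - \frac{14}{18} = - 225 \left(\left(-3 + \left(\left(-15\right) \left(-3\right)\right)^{2} - \left(-15\right) \left(-3\right)\right) - 3\right)^{2} - \frac{7}{9} = - 225 \left(\left(-3 + 45^{2} - 45\right) - 3\right)^{2} - \frac{7}{9} = - 225 \left(\left(-3 + 2025 - 45\right) - 3\right)^{2} - \frac{7}{9} = - 225 \left(1977 - 3\right)^{2} - \frac{7}{9} = - 225 \cdot 1974^{2} - \frac{7}{9} = \left(-225\right) 3896676 - \frac{7}{9} = -876752100 - \frac{7}{9} = - \frac{7890768907}{9}$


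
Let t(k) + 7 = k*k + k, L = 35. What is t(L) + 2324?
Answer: 3577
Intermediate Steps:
t(k) = -7 + k + k² (t(k) = -7 + (k*k + k) = -7 + (k² + k) = -7 + (k + k²) = -7 + k + k²)
t(L) + 2324 = (-7 + 35 + 35²) + 2324 = (-7 + 35 + 1225) + 2324 = 1253 + 2324 = 3577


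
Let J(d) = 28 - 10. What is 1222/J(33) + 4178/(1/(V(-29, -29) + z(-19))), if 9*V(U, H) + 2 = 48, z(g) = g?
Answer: -521639/9 ≈ -57960.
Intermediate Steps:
V(U, H) = 46/9 (V(U, H) = -2/9 + (⅑)*48 = -2/9 + 16/3 = 46/9)
J(d) = 18
1222/J(33) + 4178/(1/(V(-29, -29) + z(-19))) = 1222/18 + 4178/(1/(46/9 - 19)) = 1222*(1/18) + 4178/(1/(-125/9)) = 611/9 + 4178/(-9/125) = 611/9 + 4178*(-125/9) = 611/9 - 522250/9 = -521639/9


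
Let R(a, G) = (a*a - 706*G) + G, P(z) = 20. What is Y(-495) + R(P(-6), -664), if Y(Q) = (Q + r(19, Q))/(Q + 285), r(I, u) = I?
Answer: 7027834/15 ≈ 4.6852e+5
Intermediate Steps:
R(a, G) = a² - 705*G (R(a, G) = (a² - 706*G) + G = a² - 705*G)
Y(Q) = (19 + Q)/(285 + Q) (Y(Q) = (Q + 19)/(Q + 285) = (19 + Q)/(285 + Q))
Y(-495) + R(P(-6), -664) = (19 - 495)/(285 - 495) + (20² - 705*(-664)) = -476/(-210) + (400 + 468120) = -1/210*(-476) + 468520 = 34/15 + 468520 = 7027834/15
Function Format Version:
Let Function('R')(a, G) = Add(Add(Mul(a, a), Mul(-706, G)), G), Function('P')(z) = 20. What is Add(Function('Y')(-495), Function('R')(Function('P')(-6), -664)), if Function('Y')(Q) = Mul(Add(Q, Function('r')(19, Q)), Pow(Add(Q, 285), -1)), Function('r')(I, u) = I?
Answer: Rational(7027834, 15) ≈ 4.6852e+5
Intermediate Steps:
Function('R')(a, G) = Add(Pow(a, 2), Mul(-705, G)) (Function('R')(a, G) = Add(Add(Pow(a, 2), Mul(-706, G)), G) = Add(Pow(a, 2), Mul(-705, G)))
Function('Y')(Q) = Mul(Pow(Add(285, Q), -1), Add(19, Q)) (Function('Y')(Q) = Mul(Add(Q, 19), Pow(Add(Q, 285), -1)) = Mul(Add(19, Q), Pow(Add(285, Q), -1)) = Mul(Pow(Add(285, Q), -1), Add(19, Q)))
Add(Function('Y')(-495), Function('R')(Function('P')(-6), -664)) = Add(Mul(Pow(Add(285, -495), -1), Add(19, -495)), Add(Pow(20, 2), Mul(-705, -664))) = Add(Mul(Pow(-210, -1), -476), Add(400, 468120)) = Add(Mul(Rational(-1, 210), -476), 468520) = Add(Rational(34, 15), 468520) = Rational(7027834, 15)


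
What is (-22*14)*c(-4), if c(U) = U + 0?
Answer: 1232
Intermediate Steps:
c(U) = U
(-22*14)*c(-4) = -22*14*(-4) = -308*(-4) = 1232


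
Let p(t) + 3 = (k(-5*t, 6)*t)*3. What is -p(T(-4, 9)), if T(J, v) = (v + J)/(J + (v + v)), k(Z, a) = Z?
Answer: 963/196 ≈ 4.9133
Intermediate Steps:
T(J, v) = (J + v)/(J + 2*v)
p(t) = -3 - 15*t² (p(t) = -3 + ((-5*t)*t)*3 = -3 - 5*t²*3 = -3 - 15*t²)
-p(T(-4, 9)) = -(-3 - 15*(-4 + 9)²/(-4 + 2*9)²) = -(-3 - 15*25/(-4 + 18)²) = -(-3 - 15*(5/14)²) = -(-3 - 15*25/196) = -(-3 - 375/196) = -1*(-963/196) = 963/196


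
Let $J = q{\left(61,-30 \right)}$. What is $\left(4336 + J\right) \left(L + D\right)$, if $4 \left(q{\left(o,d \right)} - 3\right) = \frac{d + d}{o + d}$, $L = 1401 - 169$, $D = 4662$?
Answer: $\frac{792707636}{31} \approx 2.5571 \cdot 10^{7}$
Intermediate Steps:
$L = 1232$ ($L = 1401 - 169 = 1232$)
$q{\left(o,d \right)} = 3 + \frac{d}{2 \left(d + o\right)}$ ($q{\left(o,d \right)} = 3 + \frac{\left(d + d\right) \frac{1}{o + d}}{4} = 3 + \frac{2 d \frac{1}{d + o}}{4} = 3 + \frac{d}{2 \left(d + o\right)}$)
$J = \frac{78}{31}$ ($J = \frac{3 \cdot 61 + \frac{7}{2} \left(-30\right)}{-30 + 61} = \frac{183 - 105}{31} = \frac{1}{31} \cdot 78 = \frac{78}{31} \approx 2.5161$)
$\left(4336 + J\right) \left(L + D\right) = \left(4336 + \frac{78}{31}\right) \left(1232 + 4662\right) = \frac{134494}{31} \cdot 5894 = \frac{792707636}{31}$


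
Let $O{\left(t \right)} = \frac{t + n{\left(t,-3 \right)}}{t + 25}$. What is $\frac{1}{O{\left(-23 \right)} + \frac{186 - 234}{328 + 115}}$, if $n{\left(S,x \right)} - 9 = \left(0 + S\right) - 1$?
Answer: $- \frac{443}{8465} \approx -0.052333$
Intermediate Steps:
$n{\left(S,x \right)} = 8 + S$ ($n{\left(S,x \right)} = 9 + \left(\left(0 + S\right) - 1\right) = 9 + \left(S - 1\right) = 9 + \left(-1 + S\right) = 8 + S$)
$O{\left(t \right)} = \frac{8 + 2 t}{25 + t}$ ($O{\left(t \right)} = \frac{t + \left(8 + t\right)}{t + 25} = \frac{8 + 2 t}{25 + t}$)
$\frac{1}{O{\left(-23 \right)} + \frac{186 - 234}{328 + 115}} = \frac{1}{\frac{2 \left(4 - 23\right)}{25 - 23} + \frac{186 - 234}{328 + 115}} = \frac{1}{2 \cdot \frac{1}{2} \left(-19\right) - \frac{48}{443}} = \frac{1}{-19 - \frac{48}{443}} = \frac{1}{- \frac{8465}{443}} = - \frac{443}{8465}$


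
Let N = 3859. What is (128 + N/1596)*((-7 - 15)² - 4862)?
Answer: -455633783/798 ≈ -5.7097e+5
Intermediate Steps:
(128 + N/1596)*((-7 - 15)² - 4862) = (128 + 3859/1596)*((-7 - 15)² - 4862) = (128 + 3859*(1/1596))*((-22)² - 4862) = (128 + 3859/1596)*(484 - 4862) = (208147/1596)*(-4378) = -455633783/798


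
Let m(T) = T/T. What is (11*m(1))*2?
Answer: 22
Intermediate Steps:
m(T) = 1
(11*m(1))*2 = (11*1)*2 = 11*2 = 22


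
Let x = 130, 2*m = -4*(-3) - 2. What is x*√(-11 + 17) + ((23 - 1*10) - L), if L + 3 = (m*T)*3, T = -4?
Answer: 76 + 130*√6 ≈ 394.43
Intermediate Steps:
m = 5 (m = (-4*(-3) - 2)/2 = (12 - 2)/2 = (½)*10 = 5)
L = -63 (L = -3 + (5*(-4))*3 = -3 - 20*3 = -3 - 60 = -63)
x*√(-11 + 17) + ((23 - 1*10) - L) = 130*√(-11 + 17) + ((23 - 1*10) - 1*(-63)) = 130*√6 + ((23 - 10) + 63) = 130*√6 + (13 + 63) = 130*√6 + 76 = 76 + 130*√6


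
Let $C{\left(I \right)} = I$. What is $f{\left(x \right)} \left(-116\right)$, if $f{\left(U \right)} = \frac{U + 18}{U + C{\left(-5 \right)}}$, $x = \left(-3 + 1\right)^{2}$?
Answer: $2552$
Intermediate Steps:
$x = 4$ ($x = \left(-2\right)^{2} = 4$)
$f{\left(U \right)} = \frac{18 + U}{-5 + U}$ ($f{\left(U \right)} = \frac{U + 18}{U - 5} = \frac{18 + U}{-5 + U}$)
$f{\left(x \right)} \left(-116\right) = \frac{18 + 4}{-5 + 4} \left(-116\right) = \frac{1}{-1} \cdot 22 \left(-116\right) = \left(-1\right) 22 \left(-116\right) = \left(-22\right) \left(-116\right) = 2552$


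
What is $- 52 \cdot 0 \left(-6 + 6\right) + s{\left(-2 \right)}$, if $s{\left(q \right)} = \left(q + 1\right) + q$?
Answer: $-3$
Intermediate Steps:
$s{\left(q \right)} = 1 + 2 q$ ($s{\left(q \right)} = \left(1 + q\right) + q = 1 + 2 q$)
$- 52 \cdot 0 \left(-6 + 6\right) + s{\left(-2 \right)} = - 52 \cdot 0 \left(-6 + 6\right) + \left(1 + 2 \left(-2\right)\right) = - 52 \cdot 0 \cdot 0 + \left(1 - 4\right) = \left(-52\right) 0 - 3 = 0 - 3 = -3$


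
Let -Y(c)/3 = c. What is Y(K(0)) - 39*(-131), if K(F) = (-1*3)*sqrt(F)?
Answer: 5109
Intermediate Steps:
K(F) = -3*sqrt(F)
Y(c) = -3*c
Y(K(0)) - 39*(-131) = -(-9)*sqrt(0) - 39*(-131) = -(-9)*0 + 5109 = -3*0 + 5109 = 0 + 5109 = 5109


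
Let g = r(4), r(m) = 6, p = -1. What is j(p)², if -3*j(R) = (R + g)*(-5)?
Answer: 625/9 ≈ 69.444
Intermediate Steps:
g = 6
j(R) = 10 + 5*R/3 (j(R) = -(R + 6)*(-5)/3 = -(6 + R)*(-5)/3 = -(-30 - 5*R)/3 = 10 + 5*R/3)
j(p)² = (10 + (5/3)*(-1))² = (10 - 5/3)² = (25/3)² = 625/9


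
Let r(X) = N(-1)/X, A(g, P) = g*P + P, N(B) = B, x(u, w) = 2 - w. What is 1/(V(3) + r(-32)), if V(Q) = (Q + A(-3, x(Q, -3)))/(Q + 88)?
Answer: -416/19 ≈ -21.895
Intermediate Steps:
A(g, P) = P + P*g (A(g, P) = P*g + P = P + P*g)
r(X) = -1/X
V(Q) = (-10 + Q)/(88 + Q) (V(Q) = (Q + (2 - 1*(-3))*(1 - 3))/(Q + 88) = (Q + (2 + 3)*(-2))/(88 + Q) = (Q + 5*(-2))/(88 + Q) = (Q - 10)/(88 + Q) = (-10 + Q)/(88 + Q))
1/(V(3) + r(-32)) = 1/((-10 + 3)/(88 + 3) - 1/(-32)) = 1/(-7/91 - 1*(-1/32)) = 1/((1/91)*(-7) + 1/32) = 1/(-1/13 + 1/32) = 1/(-19/416) = -416/19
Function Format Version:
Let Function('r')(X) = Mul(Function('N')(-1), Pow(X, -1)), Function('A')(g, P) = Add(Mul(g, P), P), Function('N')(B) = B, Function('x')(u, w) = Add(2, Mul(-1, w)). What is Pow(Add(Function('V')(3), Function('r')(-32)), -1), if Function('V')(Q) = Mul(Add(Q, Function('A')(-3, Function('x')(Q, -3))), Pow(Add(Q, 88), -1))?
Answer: Rational(-416, 19) ≈ -21.895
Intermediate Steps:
Function('A')(g, P) = Add(P, Mul(P, g)) (Function('A')(g, P) = Add(Mul(P, g), P) = Add(P, Mul(P, g)))
Function('r')(X) = Mul(-1, Pow(X, -1))
Function('V')(Q) = Mul(Pow(Add(88, Q), -1), Add(-10, Q)) (Function('V')(Q) = Mul(Add(Q, Mul(Add(2, Mul(-1, -3)), Add(1, -3))), Pow(Add(Q, 88), -1)) = Mul(Add(Q, Mul(Add(2, 3), -2)), Pow(Add(88, Q), -1)) = Mul(Add(Q, Mul(5, -2)), Pow(Add(88, Q), -1)) = Mul(Add(Q, -10), Pow(Add(88, Q), -1)) = Mul(Add(-10, Q), Pow(Add(88, Q), -1)) = Mul(Pow(Add(88, Q), -1), Add(-10, Q)))
Pow(Add(Function('V')(3), Function('r')(-32)), -1) = Pow(Add(Mul(Pow(Add(88, 3), -1), Add(-10, 3)), Mul(-1, Pow(-32, -1))), -1) = Pow(Add(Mul(Pow(91, -1), -7), Mul(-1, Rational(-1, 32))), -1) = Pow(Add(Mul(Rational(1, 91), -7), Rational(1, 32)), -1) = Pow(Add(Rational(-1, 13), Rational(1, 32)), -1) = Pow(Rational(-19, 416), -1) = Rational(-416, 19)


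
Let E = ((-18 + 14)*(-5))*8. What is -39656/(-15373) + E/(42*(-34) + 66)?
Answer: 25775896/10469013 ≈ 2.4621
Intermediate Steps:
E = 160 (E = -4*(-5)*8 = 20*8 = 160)
-39656/(-15373) + E/(42*(-34) + 66) = -39656/(-15373) + 160/(42*(-34) + 66) = -39656*(-1/15373) + 160/(-1428 + 66) = 39656/15373 + 160/(-1362) = 39656/15373 + 160*(-1/1362) = 39656/15373 - 80/681 = 25775896/10469013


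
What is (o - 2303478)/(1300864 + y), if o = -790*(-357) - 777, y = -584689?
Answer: -26963/9549 ≈ -2.8236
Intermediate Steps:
o = 281253 (o = 282030 - 777 = 281253)
(o - 2303478)/(1300864 + y) = (281253 - 2303478)/(1300864 - 584689) = -2022225/716175 = -2022225*1/716175 = -26963/9549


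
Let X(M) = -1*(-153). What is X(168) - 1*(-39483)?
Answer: 39636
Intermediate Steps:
X(M) = 153
X(168) - 1*(-39483) = 153 - 1*(-39483) = 153 + 39483 = 39636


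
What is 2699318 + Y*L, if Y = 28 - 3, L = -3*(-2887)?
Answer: 2915843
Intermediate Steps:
L = 8661
Y = 25
2699318 + Y*L = 2699318 + 25*8661 = 2699318 + 216525 = 2915843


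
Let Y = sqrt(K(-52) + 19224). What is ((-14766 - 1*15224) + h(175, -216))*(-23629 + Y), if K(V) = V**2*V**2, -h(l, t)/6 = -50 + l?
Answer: 726355460 - 61480*sqrt(1832710) ≈ 6.4313e+8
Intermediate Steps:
h(l, t) = 300 - 6*l (h(l, t) = -6*(-50 + l) = 300 - 6*l)
K(V) = V**4
Y = 2*sqrt(1832710) (Y = sqrt((-52)**4 + 19224) = sqrt(7311616 + 19224) = sqrt(7330840) = 2*sqrt(1832710) ≈ 2707.6)
((-14766 - 1*15224) + h(175, -216))*(-23629 + Y) = ((-14766 - 1*15224) + (300 - 6*175))*(-23629 + 2*sqrt(1832710)) = ((-14766 - 15224) + (300 - 1050))*(-23629 + 2*sqrt(1832710)) = (-29990 - 750)*(-23629 + 2*sqrt(1832710)) = -30740*(-23629 + 2*sqrt(1832710)) = 726355460 - 61480*sqrt(1832710)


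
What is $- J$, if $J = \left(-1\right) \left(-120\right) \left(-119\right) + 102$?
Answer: $14178$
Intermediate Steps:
$J = -14178$ ($J = 120 \left(-119\right) + 102 = -14280 + 102 = -14178$)
$- J = \left(-1\right) \left(-14178\right) = 14178$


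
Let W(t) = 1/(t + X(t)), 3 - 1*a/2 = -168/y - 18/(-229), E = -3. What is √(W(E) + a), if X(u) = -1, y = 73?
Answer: √11396898335/33434 ≈ 3.1930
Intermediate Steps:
a = 174618/16717 (a = 6 - 2*(-168/73 - 18/(-229)) = 6 - 2*(-168*1/73 - 18*(-1/229)) = 6 - 2*(-168/73 + 18/229) = 6 - 2*(-37158/16717) = 6 + 74316/16717 = 174618/16717 ≈ 10.446)
W(t) = 1/(-1 + t) (W(t) = 1/(t - 1) = 1/(-1 + t))
√(W(E) + a) = √(1/(-1 - 3) + 174618/16717) = √(1/(-4) + 174618/16717) = √(-¼ + 174618/16717) = √(681755/66868) = √11396898335/33434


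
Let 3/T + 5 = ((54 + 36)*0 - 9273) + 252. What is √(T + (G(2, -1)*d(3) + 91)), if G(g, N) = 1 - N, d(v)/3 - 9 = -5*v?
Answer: √4480750102/9026 ≈ 7.4162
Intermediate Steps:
d(v) = 27 - 15*v (d(v) = 27 + 3*(-5*v) = 27 - 15*v)
T = -3/9026 (T = 3/(-5 + (((54 + 36)*0 - 9273) + 252)) = 3/(-5 + ((90*0 - 9273) + 252)) = 3/(-5 + ((0 - 9273) + 252)) = 3/(-5 + (-9273 + 252)) = 3/(-5 - 9021) = 3/(-9026) = 3*(-1/9026) = -3/9026 ≈ -0.00033237)
√(T + (G(2, -1)*d(3) + 91)) = √(-3/9026 + ((1 - 1*(-1))*(27 - 15*3) + 91)) = √(-3/9026 + ((1 + 1)*(27 - 45) + 91)) = √(-3/9026 + (2*(-18) + 91)) = √(-3/9026 + (-36 + 91)) = √(-3/9026 + 55) = √(496427/9026) = √4480750102/9026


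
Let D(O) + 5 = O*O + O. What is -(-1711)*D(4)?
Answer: 25665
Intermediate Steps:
D(O) = -5 + O + O² (D(O) = -5 + (O*O + O) = -5 + (O² + O) = -5 + (O + O²) = -5 + O + O²)
-(-1711)*D(4) = -(-1711)*(-5 + 4 + 4²) = -(-1711)*(-5 + 4 + 16) = -(-1711)*15 = -1711*(-15) = 25665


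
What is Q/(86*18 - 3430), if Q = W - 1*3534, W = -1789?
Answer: 5323/1882 ≈ 2.8284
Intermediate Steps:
Q = -5323 (Q = -1789 - 1*3534 = -1789 - 3534 = -5323)
Q/(86*18 - 3430) = -5323/(86*18 - 3430) = -5323/(1548 - 3430) = -5323/(-1882) = -5323*(-1/1882) = 5323/1882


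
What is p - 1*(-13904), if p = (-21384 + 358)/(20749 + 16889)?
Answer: 261648863/18819 ≈ 13903.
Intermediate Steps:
p = -10513/18819 (p = -21026/37638 = -21026*1/37638 = -10513/18819 ≈ -0.55864)
p - 1*(-13904) = -10513/18819 - 1*(-13904) = -10513/18819 + 13904 = 261648863/18819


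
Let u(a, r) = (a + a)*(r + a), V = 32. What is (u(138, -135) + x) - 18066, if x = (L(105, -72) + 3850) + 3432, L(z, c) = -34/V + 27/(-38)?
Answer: -3027163/304 ≈ -9957.8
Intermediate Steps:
L(z, c) = -539/304 (L(z, c) = -34/32 + 27/(-38) = -34*1/32 + 27*(-1/38) = -17/16 - 27/38 = -539/304)
x = 2213189/304 (x = (-539/304 + 3850) + 3432 = 1169861/304 + 3432 = 2213189/304 ≈ 7280.2)
u(a, r) = 2*a*(a + r) (u(a, r) = (2*a)*(a + r) = 2*a*(a + r))
(u(138, -135) + x) - 18066 = (2*138*(138 - 135) + 2213189/304) - 18066 = (2*138*3 + 2213189/304) - 18066 = (828 + 2213189/304) - 18066 = 2464901/304 - 18066 = -3027163/304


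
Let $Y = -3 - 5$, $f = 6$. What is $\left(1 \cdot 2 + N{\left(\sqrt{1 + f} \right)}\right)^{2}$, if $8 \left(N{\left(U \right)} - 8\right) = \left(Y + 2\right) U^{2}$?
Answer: $\frac{361}{16} \approx 22.563$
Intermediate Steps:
$Y = -8$ ($Y = -3 - 5 = -8$)
$N{\left(U \right)} = 8 - \frac{3 U^{2}}{4}$ ($N{\left(U \right)} = 8 + \frac{\left(-8 + 2\right) U^{2}}{8} = 8 + \frac{\left(-6\right) U^{2}}{8} = 8 - \frac{3 U^{2}}{4}$)
$\left(1 \cdot 2 + N{\left(\sqrt{1 + f} \right)}\right)^{2} = \left(1 \cdot 2 + \left(8 - \frac{3 \left(\sqrt{1 + 6}\right)^{2}}{4}\right)\right)^{2} = \left(2 + \left(8 - \frac{3 \left(\sqrt{7}\right)^{2}}{4}\right)\right)^{2} = \left(2 + \left(8 - \frac{21}{4}\right)\right)^{2} = \left(2 + \frac{11}{4}\right)^{2} = \left(\frac{19}{4}\right)^{2} = \frac{361}{16}$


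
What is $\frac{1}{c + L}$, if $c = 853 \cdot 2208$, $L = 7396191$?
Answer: $\frac{1}{9279615} \approx 1.0776 \cdot 10^{-7}$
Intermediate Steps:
$c = 1883424$
$\frac{1}{c + L} = \frac{1}{1883424 + 7396191} = \frac{1}{9279615}$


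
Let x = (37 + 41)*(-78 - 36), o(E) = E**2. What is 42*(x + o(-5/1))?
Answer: -372414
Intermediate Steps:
x = -8892 (x = 78*(-114) = -8892)
42*(x + o(-5/1)) = 42*(-8892 + (-5/1)**2) = 42*(-8892 + (-5*1)**2) = 42*(-8892 + (-5)**2) = 42*(-8892 + 25) = 42*(-8867) = -372414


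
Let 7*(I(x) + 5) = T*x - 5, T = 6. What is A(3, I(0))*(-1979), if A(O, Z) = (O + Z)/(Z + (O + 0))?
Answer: -1979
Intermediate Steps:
I(x) = -40/7 + 6*x/7 (I(x) = -5 + (6*x - 5)/7 = -5 + (-5 + 6*x)/7 = -5 + (-5/7 + 6*x/7) = -40/7 + 6*x/7)
A(O, Z) = 1 (A(O, Z) = (O + Z)/(Z + O) = (O + Z)/(O + Z) = 1)
A(3, I(0))*(-1979) = 1*(-1979) = -1979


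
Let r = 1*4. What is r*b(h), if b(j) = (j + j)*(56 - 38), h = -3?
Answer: -432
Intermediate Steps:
b(j) = 36*j (b(j) = (2*j)*18 = 36*j)
r = 4
r*b(h) = 4*(36*(-3)) = 4*(-108) = -432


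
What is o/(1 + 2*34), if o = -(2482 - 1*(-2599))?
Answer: -5081/69 ≈ -73.638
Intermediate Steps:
o = -5081 (o = -(2482 + 2599) = -1*5081 = -5081)
o/(1 + 2*34) = -5081/(1 + 2*34) = -5081/(1 + 68) = -5081/69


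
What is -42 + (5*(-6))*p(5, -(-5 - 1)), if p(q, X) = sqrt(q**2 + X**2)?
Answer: -42 - 30*sqrt(61) ≈ -276.31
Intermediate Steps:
p(q, X) = sqrt(X**2 + q**2)
-42 + (5*(-6))*p(5, -(-5 - 1)) = -42 + (5*(-6))*sqrt((-(-5 - 1))**2 + 5**2) = -42 - 30*sqrt((-1*(-6))**2 + 25) = -42 - 30*sqrt(6**2 + 25) = -42 - 30*sqrt(36 + 25) = -42 - 30*sqrt(61)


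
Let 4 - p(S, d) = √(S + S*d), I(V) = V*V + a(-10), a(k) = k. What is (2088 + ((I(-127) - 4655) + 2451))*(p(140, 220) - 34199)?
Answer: -547222585 - 32006*√7735 ≈ -5.5004e+8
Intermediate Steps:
I(V) = -10 + V² (I(V) = V*V - 10 = V² - 10 = -10 + V²)
p(S, d) = 4 - √(S + S*d)
(2088 + ((I(-127) - 4655) + 2451))*(p(140, 220) - 34199) = (2088 + (((-10 + (-127)²) - 4655) + 2451))*((4 - √(140*(1 + 220))) - 34199) = (2088 + (((-10 + 16129) - 4655) + 2451))*((4 - √(140*221)) - 34199) = (2088 + ((16119 - 4655) + 2451))*((4 - √30940) - 34199) = (2088 + (11464 + 2451))*((4 - 2*√7735) - 34199) = (2088 + 13915)*((4 - 2*√7735) - 34199) = 16003*(-34195 - 2*√7735) = -547222585 - 32006*√7735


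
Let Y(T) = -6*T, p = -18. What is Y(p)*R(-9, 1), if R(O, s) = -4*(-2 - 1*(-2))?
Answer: 0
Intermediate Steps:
R(O, s) = 0 (R(O, s) = -4*(-2 + 2) = -4*0 = 0)
Y(p)*R(-9, 1) = -6*(-18)*0 = 108*0 = 0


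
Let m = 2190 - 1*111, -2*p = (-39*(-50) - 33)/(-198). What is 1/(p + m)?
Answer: 44/91689 ≈ 0.00047988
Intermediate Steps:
p = 213/44 (p = -(-39*(-50) - 33)/(2*(-198)) = -(1950 - 33)*(-1)/(2*198) = -1917*(-1)/(2*198) = -½*(-213/22) = 213/44 ≈ 4.8409)
m = 2079 (m = 2190 - 111 = 2079)
1/(p + m) = 1/(213/44 + 2079) = 1/(91689/44) = 44/91689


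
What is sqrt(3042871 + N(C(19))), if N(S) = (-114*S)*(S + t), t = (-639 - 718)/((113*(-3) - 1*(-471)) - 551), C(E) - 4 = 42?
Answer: sqrt(488878299715)/419 ≈ 1668.7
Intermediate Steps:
C(E) = 46 (C(E) = 4 + 42 = 46)
t = 1357/419 (t = -1357/((-339 + 471) - 551) = -1357/(132 - 551) = -1357/(-419) = -1357*(-1/419) = 1357/419 ≈ 3.2387)
N(S) = -114*S*(1357/419 + S) (N(S) = (-114*S)*(S + 1357/419) = (-114*S)*(1357/419 + S) = -114*S*(1357/419 + S))
sqrt(3042871 + N(C(19))) = sqrt(3042871 - 114/419*46*(1357 + 419*46)) = sqrt(3042871 - 114/419*46*(1357 + 19274)) = sqrt(3042871 - 114/419*46*20631) = sqrt(3042871 - 108188964/419) = sqrt(1166773985/419) = sqrt(488878299715)/419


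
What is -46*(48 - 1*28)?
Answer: -920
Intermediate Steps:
-46*(48 - 1*28) = -46*(48 - 28) = -46*20 = -920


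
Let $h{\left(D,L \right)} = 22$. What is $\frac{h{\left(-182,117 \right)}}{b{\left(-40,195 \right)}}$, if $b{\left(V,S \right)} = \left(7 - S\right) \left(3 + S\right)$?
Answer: $- \frac{1}{1692} \approx -0.00059102$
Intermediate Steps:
$b{\left(V,S \right)} = \left(3 + S\right) \left(7 - S\right)$
$\frac{h{\left(-182,117 \right)}}{b{\left(-40,195 \right)}} = \frac{22}{21 - 195^{2} + 4 \cdot 195} = \frac{22}{21 - 38025 + 780} = \frac{22}{-37224} = 22 \left(- \frac{1}{37224}\right) = - \frac{1}{1692}$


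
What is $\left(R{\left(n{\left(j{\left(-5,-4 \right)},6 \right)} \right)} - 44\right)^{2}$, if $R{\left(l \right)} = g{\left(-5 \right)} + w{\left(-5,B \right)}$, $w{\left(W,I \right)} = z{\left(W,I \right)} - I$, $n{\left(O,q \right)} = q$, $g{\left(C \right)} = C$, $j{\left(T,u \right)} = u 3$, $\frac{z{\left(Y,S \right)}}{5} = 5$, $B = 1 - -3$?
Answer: $784$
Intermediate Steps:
$B = 4$ ($B = 1 + 3 = 4$)
$z{\left(Y,S \right)} = 25$ ($z{\left(Y,S \right)} = 5 \cdot 5 = 25$)
$j{\left(T,u \right)} = 3 u$
$w{\left(W,I \right)} = 25 - I$
$R{\left(l \right)} = 16$ ($R{\left(l \right)} = -5 + \left(25 - 4\right) = -5 + 21 = 16$)
$\left(R{\left(n{\left(j{\left(-5,-4 \right)},6 \right)} \right)} - 44\right)^{2} = \left(16 - 44\right)^{2} = \left(-28\right)^{2} = 784$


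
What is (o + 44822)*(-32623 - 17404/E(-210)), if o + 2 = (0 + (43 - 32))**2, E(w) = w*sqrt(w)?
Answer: -1466110243 - 195538291*I*sqrt(210)/11025 ≈ -1.4661e+9 - 2.5702e+5*I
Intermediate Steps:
E(w) = w**(3/2)
o = 119 (o = -2 + (0 + (43 - 32))**2 = -2 + (0 + 11)**2 = -2 + 11**2 = -2 + 121 = 119)
(o + 44822)*(-32623 - 17404/E(-210)) = (119 + 44822)*(-32623 - 17404*I*sqrt(210)/44100) = 44941*(-32623 - 17404*I*sqrt(210)/44100) = 44941*(-32623 - 4351*I*sqrt(210)/11025) = -1466110243 - 195538291*I*sqrt(210)/11025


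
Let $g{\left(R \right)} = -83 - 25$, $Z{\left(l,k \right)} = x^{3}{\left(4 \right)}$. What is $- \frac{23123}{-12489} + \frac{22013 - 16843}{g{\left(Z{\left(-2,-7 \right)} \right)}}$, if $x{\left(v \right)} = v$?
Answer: $- \frac{10345141}{224802} \approx -46.019$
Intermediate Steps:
$Z{\left(l,k \right)} = 64$ ($Z{\left(l,k \right)} = 4^{3} = 64$)
$g{\left(R \right)} = -108$ ($g{\left(R \right)} = -83 - 25 = -108$)
$- \frac{23123}{-12489} + \frac{22013 - 16843}{g{\left(Z{\left(-2,-7 \right)} \right)}} = - \frac{23123}{-12489} + \frac{22013 - 16843}{-108} = \left(-23123\right) \left(- \frac{1}{12489}\right) + 5170 \left(- \frac{1}{108}\right) = \frac{23123}{12489} - \frac{2585}{54} = - \frac{10345141}{224802}$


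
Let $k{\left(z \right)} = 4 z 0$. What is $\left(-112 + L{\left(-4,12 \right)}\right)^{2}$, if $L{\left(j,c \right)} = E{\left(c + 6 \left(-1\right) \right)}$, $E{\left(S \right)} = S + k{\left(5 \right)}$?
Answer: $11236$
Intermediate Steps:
$k{\left(z \right)} = 0$
$E{\left(S \right)} = S$ ($E{\left(S \right)} = S + 0 = S$)
$L{\left(j,c \right)} = -6 + c$ ($L{\left(j,c \right)} = c + 6 \left(-1\right) = c - 6 = -6 + c$)
$\left(-112 + L{\left(-4,12 \right)}\right)^{2} = \left(-112 + \left(-6 + 12\right)\right)^{2} = \left(-112 + 6\right)^{2} = \left(-106\right)^{2} = 11236$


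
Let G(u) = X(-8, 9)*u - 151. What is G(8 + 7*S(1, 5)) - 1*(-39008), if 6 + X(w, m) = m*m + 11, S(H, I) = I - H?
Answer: 41953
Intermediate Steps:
X(w, m) = 5 + m² (X(w, m) = -6 + (m*m + 11) = -6 + (m² + 11) = -6 + (11 + m²) = 5 + m²)
G(u) = -151 + 86*u (G(u) = (5 + 9²)*u - 151 = (5 + 81)*u - 151 = 86*u - 151 = -151 + 86*u)
G(8 + 7*S(1, 5)) - 1*(-39008) = (-151 + 86*(8 + 7*(5 - 1*1))) - 1*(-39008) = (-151 + 86*(8 + 7*(5 - 1))) + 39008 = (-151 + 86*(8 + 7*4)) + 39008 = (-151 + 86*(8 + 28)) + 39008 = (-151 + 86*36) + 39008 = (-151 + 3096) + 39008 = 2945 + 39008 = 41953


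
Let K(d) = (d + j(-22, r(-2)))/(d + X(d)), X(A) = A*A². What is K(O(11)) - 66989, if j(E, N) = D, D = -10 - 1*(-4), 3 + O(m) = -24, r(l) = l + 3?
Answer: -440117719/6570 ≈ -66989.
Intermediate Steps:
r(l) = 3 + l
O(m) = -27 (O(m) = -3 - 24 = -27)
D = -6 (D = -10 + 4 = -6)
j(E, N) = -6
X(A) = A³
K(d) = (-6 + d)/(d + d³) (K(d) = (d - 6)/(d + d³) = (-6 + d)/(d + d³))
K(O(11)) - 66989 = (-6 - 27)/(-27 + (-27)³) - 66989 = -33/(-27 - 19683) - 66989 = -33/(-19710) - 66989 = -1/19710*(-33) - 66989 = 11/6570 - 66989 = -440117719/6570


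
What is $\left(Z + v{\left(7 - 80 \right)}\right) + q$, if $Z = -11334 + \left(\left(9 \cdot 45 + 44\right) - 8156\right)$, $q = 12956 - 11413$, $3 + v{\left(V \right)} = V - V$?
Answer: $-17501$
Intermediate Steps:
$v{\left(V \right)} = -3$ ($v{\left(V \right)} = -3 + \left(V - V\right) = -3 + 0 = -3$)
$q = 1543$ ($q = 12956 - 11413 = 1543$)
$Z = -19041$ ($Z = -11334 + \left(\left(405 + 44\right) - 8156\right) = -11334 + \left(449 - 8156\right) = -11334 - 7707 = -19041$)
$\left(Z + v{\left(7 - 80 \right)}\right) + q = \left(-19041 - 3\right) + 1543 = -19044 + 1543 = -17501$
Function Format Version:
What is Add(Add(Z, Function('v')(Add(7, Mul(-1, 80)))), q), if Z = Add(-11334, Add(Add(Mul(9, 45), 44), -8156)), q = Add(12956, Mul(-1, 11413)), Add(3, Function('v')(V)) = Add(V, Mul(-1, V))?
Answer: -17501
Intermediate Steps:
Function('v')(V) = -3 (Function('v')(V) = Add(-3, Add(V, Mul(-1, V))) = Add(-3, 0) = -3)
q = 1543 (q = Add(12956, -11413) = 1543)
Z = -19041 (Z = Add(-11334, Add(Add(405, 44), -8156)) = Add(-11334, Add(449, -8156)) = Add(-11334, -7707) = -19041)
Add(Add(Z, Function('v')(Add(7, Mul(-1, 80)))), q) = Add(Add(-19041, -3), 1543) = Add(-19044, 1543) = -17501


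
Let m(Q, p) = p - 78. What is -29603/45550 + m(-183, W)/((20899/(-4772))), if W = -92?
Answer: 36333308903/951949450 ≈ 38.167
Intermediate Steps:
m(Q, p) = -78 + p
-29603/45550 + m(-183, W)/((20899/(-4772))) = -29603/45550 + (-78 - 92)/((20899/(-4772))) = -29603*1/45550 - 170/(20899*(-1/4772)) = -29603/45550 - 170/(-20899/4772) = -29603/45550 - 170*(-4772/20899) = -29603/45550 + 811240/20899 = 36333308903/951949450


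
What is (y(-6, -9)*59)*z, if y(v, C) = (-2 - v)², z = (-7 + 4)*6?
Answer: -16992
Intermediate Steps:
z = -18 (z = -3*6 = -18)
(y(-6, -9)*59)*z = ((2 - 6)²*59)*(-18) = ((-4)²*59)*(-18) = (16*59)*(-18) = 944*(-18) = -16992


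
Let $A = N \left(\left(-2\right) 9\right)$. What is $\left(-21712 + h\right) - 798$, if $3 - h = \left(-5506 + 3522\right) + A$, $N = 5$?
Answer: $-20433$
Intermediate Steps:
$A = -90$ ($A = 5 \left(\left(-2\right) 9\right) = 5 \left(-18\right) = -90$)
$h = 2077$ ($h = 3 - \left(\left(-5506 + 3522\right) - 90\right) = 3 - \left(-1984 - 90\right) = 3 - -2074 = 3 + 2074 = 2077$)
$\left(-21712 + h\right) - 798 = \left(-21712 + 2077\right) - 798 = -19635 - 798 = -20433$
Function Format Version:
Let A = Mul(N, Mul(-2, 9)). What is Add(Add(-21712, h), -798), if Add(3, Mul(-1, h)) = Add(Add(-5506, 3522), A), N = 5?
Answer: -20433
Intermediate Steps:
A = -90 (A = Mul(5, Mul(-2, 9)) = Mul(5, -18) = -90)
h = 2077 (h = Add(3, Mul(-1, Add(Add(-5506, 3522), -90))) = Add(3, Mul(-1, Add(-1984, -90))) = Add(3, Mul(-1, -2074)) = Add(3, 2074) = 2077)
Add(Add(-21712, h), -798) = Add(Add(-21712, 2077), -798) = Add(-19635, -798) = -20433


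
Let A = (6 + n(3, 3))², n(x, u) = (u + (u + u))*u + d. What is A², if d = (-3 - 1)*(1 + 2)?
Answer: 194481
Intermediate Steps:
d = -12 (d = -4*3 = -12)
n(x, u) = -12 + 3*u² (n(x, u) = (u + (u + u))*u - 12 = (u + 2*u)*u - 12 = (3*u)*u - 12 = 3*u² - 12 = -12 + 3*u²)
A = 441 (A = (6 + (-12 + 3*3²))² = (6 + (-12 + 3*9))² = (6 + (-12 + 27))² = (6 + 15)² = 21² = 441)
A² = 441² = 194481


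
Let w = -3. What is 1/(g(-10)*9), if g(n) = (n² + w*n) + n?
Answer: 1/1080 ≈ 0.00092593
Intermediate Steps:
g(n) = n² - 2*n (g(n) = (n² - 3*n) + n = n² - 2*n)
1/(g(-10)*9) = 1/(-10*(-2 - 10)*9) = 1/(-10*(-12)*9) = 1/(120*9) = 1/1080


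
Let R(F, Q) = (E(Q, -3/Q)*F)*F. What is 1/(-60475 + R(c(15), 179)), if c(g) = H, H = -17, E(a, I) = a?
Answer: -1/8744 ≈ -0.00011436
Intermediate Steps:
c(g) = -17
R(F, Q) = Q*F² (R(F, Q) = (Q*F)*F = (F*Q)*F = Q*F²)
1/(-60475 + R(c(15), 179)) = 1/(-60475 + 179*(-17)²) = 1/(-60475 + 179*289) = 1/(-60475 + 51731) = 1/(-8744) = -1/8744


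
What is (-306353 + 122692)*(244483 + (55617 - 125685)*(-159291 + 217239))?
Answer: 745673941526441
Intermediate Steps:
(-306353 + 122692)*(244483 + (55617 - 125685)*(-159291 + 217239)) = -183661*(244483 - 70068*57948) = -183661*(244483 - 4060300464) = -183661*(-4060055981) = 745673941526441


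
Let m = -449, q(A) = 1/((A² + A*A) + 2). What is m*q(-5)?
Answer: -449/52 ≈ -8.6346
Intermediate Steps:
q(A) = 1/(2 + 2*A²) (q(A) = 1/((A² + A²) + 2) = 1/(2*A² + 2) = 1/(2 + 2*A²))
m*q(-5) = -449/(2*(1 + (-5)²)) = -449/(2*(1 + 25)) = -449/(2*26) = -449*1/52 = -449/52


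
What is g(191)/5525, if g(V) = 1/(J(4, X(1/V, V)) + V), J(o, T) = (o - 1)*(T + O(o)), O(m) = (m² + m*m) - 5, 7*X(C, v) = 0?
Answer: 1/1502800 ≈ 6.6542e-7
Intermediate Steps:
X(C, v) = 0 (X(C, v) = (⅐)*0 = 0)
O(m) = -5 + 2*m² (O(m) = (m² + m²) - 5 = 2*m² - 5 = -5 + 2*m²)
J(o, T) = (-1 + o)*(-5 + T + 2*o²) (J(o, T) = (o - 1)*(T + (-5 + 2*o²)) = (-1 + o)*(-5 + T + 2*o²))
g(V) = 1/(81 + V) (g(V) = 1/((5 - 1*0 - 2*4² + 0*4 + 4*(-5 + 2*4²)) + V) = 1/((5 + 0 - 2*16 + 0 + 4*(-5 + 2*16)) + V) = 1/((5 + 0 - 32 + 0 + 4*(-5 + 32)) + V) = 1/((5 + 0 - 32 + 0 + 4*27) + V) = 1/((5 + 0 - 32 + 0 + 108) + V) = 1/(81 + V))
g(191)/5525 = 1/((81 + 191)*5525) = (1/5525)/272 = (1/272)*(1/5525) = 1/1502800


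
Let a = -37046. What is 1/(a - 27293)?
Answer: -1/64339 ≈ -1.5543e-5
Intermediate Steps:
1/(a - 27293) = 1/(-37046 - 27293) = 1/(-64339) = -1/64339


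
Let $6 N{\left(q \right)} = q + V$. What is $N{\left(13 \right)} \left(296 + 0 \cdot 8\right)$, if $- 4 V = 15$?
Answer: $\frac{1369}{3} \approx 456.33$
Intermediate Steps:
$V = - \frac{15}{4}$ ($V = \left(- \frac{1}{4}\right) 15 = - \frac{15}{4} \approx -3.75$)
$N{\left(q \right)} = - \frac{5}{8} + \frac{q}{6}$ ($N{\left(q \right)} = \frac{q - \frac{15}{4}}{6} = \frac{- \frac{15}{4} + q}{6} = - \frac{5}{8} + \frac{q}{6}$)
$N{\left(13 \right)} \left(296 + 0 \cdot 8\right) = \left(- \frac{5}{8} + \frac{1}{6} \cdot 13\right) \left(296 + 0 \cdot 8\right) = \left(- \frac{5}{8} + \frac{13}{6}\right) \left(296 + 0\right) = \frac{37}{24} \cdot 296 = \frac{1369}{3}$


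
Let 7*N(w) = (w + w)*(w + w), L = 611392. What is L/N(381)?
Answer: 1069936/145161 ≈ 7.3707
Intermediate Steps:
N(w) = 4*w²/7 (N(w) = ((w + w)*(w + w))/7 = ((2*w)*(2*w))/7 = (4*w²)/7 = 4*w²/7)
L/N(381) = 611392/(((4/7)*381²)) = 611392/(((4/7)*145161)) = 611392/(580644/7) = 611392*(7/580644) = 1069936/145161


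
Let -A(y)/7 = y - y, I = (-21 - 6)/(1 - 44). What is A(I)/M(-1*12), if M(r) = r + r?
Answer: 0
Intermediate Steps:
M(r) = 2*r
I = 27/43 (I = -27/(-43) = -27*(-1/43) = 27/43 ≈ 0.62791)
A(y) = 0 (A(y) = -7*(y - y) = -7*0 = 0)
A(I)/M(-1*12) = 0/((2*(-1*12))) = 0/((2*(-12))) = 0/(-24) = 0*(-1/24) = 0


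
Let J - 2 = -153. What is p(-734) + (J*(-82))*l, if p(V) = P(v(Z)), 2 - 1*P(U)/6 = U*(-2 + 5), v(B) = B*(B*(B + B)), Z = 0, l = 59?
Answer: 730550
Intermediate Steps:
J = -151 (J = 2 - 153 = -151)
v(B) = 2*B³ (v(B) = B*(B*(2*B)) = B*(2*B²) = 2*B³)
P(U) = 12 - 18*U (P(U) = 12 - 6*U*(-2 + 5) = 12 - 6*U*3 = 12 - 18*U)
p(V) = 12 (p(V) = 12 - 36*0³ = 12 - 36*0 = 12 - 18*0 = 12 + 0 = 12)
p(-734) + (J*(-82))*l = 12 - 151*(-82)*59 = 12 + 12382*59 = 12 + 730538 = 730550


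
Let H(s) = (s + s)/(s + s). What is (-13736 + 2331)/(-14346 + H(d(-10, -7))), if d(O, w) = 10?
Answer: 2281/2869 ≈ 0.79505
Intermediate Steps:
H(s) = 1 (H(s) = (2*s)/((2*s)) = (2*s)*(1/(2*s)) = 1)
(-13736 + 2331)/(-14346 + H(d(-10, -7))) = (-13736 + 2331)/(-14346 + 1) = -11405/(-14345) = -11405*(-1/14345) = 2281/2869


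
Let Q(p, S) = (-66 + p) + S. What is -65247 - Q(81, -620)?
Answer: -64642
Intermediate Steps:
Q(p, S) = -66 + S + p
-65247 - Q(81, -620) = -65247 - (-66 - 620 + 81) = -65247 - 1*(-605) = -65247 + 605 = -64642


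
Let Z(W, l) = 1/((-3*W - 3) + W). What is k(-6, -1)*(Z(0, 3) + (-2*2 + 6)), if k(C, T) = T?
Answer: -5/3 ≈ -1.6667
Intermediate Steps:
Z(W, l) = 1/(-3 - 2*W) (Z(W, l) = 1/((-3 - 3*W) + W) = 1/(-3 - 2*W))
k(-6, -1)*(Z(0, 3) + (-2*2 + 6)) = -(-1/(3 + 2*0) + (-2*2 + 6)) = -(-1/(3 + 0) + (-4 + 6)) = -(-1/3 + 2) = -(-1*⅓ + 2) = -(-⅓ + 2) = -1*5/3 = -5/3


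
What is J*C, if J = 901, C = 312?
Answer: 281112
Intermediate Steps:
J*C = 901*312 = 281112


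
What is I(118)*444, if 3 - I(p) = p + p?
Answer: -103452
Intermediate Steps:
I(p) = 3 - 2*p (I(p) = 3 - (p + p) = 3 - 2*p)
I(118)*444 = (3 - 2*118)*444 = (3 - 236)*444 = -233*444 = -103452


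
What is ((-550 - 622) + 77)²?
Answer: 1199025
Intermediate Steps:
((-550 - 622) + 77)² = (-1172 + 77)² = (-1095)² = 1199025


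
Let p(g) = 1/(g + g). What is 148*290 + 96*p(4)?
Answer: 42932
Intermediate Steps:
p(g) = 1/(2*g)
148*290 + 96*p(4) = 148*290 + 96*((½)/4) = 42920 + 96*((½)*(¼)) = 42920 + 96*(⅛) = 42920 + 12 = 42932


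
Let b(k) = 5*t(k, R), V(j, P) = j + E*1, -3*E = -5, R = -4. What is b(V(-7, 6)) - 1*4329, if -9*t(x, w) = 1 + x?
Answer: -116818/27 ≈ -4326.6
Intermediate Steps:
E = 5/3 (E = -⅓*(-5) = 5/3 ≈ 1.6667)
t(x, w) = -⅑ - x/9 (t(x, w) = -(1 + x)/9 = -⅑ - x/9)
V(j, P) = 5/3 + j (V(j, P) = j + (5/3)*1 = j + 5/3 = 5/3 + j)
b(k) = -5/9 - 5*k/9 (b(k) = 5*(-⅑ - k/9) = -5/9 - 5*k/9)
b(V(-7, 6)) - 1*4329 = (-5/9 - 5*(5/3 - 7)/9) - 1*4329 = (-5/9 - 5/9*(-16/3)) - 4329 = (-5/9 + 80/27) - 4329 = 65/27 - 4329 = -116818/27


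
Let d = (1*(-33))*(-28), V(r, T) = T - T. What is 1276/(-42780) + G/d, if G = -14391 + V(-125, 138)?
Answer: -51402167/3294060 ≈ -15.605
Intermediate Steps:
V(r, T) = 0
d = 924 (d = -33*(-28) = 924)
G = -14391 (G = -14391 + 0 = -14391)
1276/(-42780) + G/d = 1276/(-42780) - 14391/924 = 1276*(-1/42780) - 14391*1/924 = -319/10695 - 4797/308 = -51402167/3294060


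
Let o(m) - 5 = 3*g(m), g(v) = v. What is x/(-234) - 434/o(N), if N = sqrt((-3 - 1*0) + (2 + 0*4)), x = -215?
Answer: -250235/3978 + 651*I/17 ≈ -62.905 + 38.294*I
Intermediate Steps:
N = I (N = sqrt((-3 + 0) + (2 + 0)) = sqrt(-3 + 2) = sqrt(-1) = I ≈ 1.0*I)
o(m) = 5 + 3*m
x/(-234) - 434/o(N) = -215/(-234) - 434*(5 - 3*I)/34 = -215*(-1/234) - 217*(5 - 3*I)/17 = 215/234 - 217*(5 - 3*I)/17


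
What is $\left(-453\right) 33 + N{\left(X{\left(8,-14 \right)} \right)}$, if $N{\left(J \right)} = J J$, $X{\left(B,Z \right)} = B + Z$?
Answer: $-14913$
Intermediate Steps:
$N{\left(J \right)} = J^{2}$
$\left(-453\right) 33 + N{\left(X{\left(8,-14 \right)} \right)} = \left(-453\right) 33 + \left(8 - 14\right)^{2} = -14949 + \left(-6\right)^{2} = -14949 + 36 = -14913$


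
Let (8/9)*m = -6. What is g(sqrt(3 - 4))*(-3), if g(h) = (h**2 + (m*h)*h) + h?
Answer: -69/4 - 3*I ≈ -17.25 - 3.0*I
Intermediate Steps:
m = -27/4 (m = (9/8)*(-6) = -27/4 ≈ -6.7500)
g(h) = h - 23*h**2/4 (g(h) = (h**2 + (-27*h/4)*h) + h = (h**2 - 27*h**2/4) + h = -23*h**2/4 + h = h - 23*h**2/4)
g(sqrt(3 - 4))*(-3) = (sqrt(3 - 4)*(4 - 23*sqrt(3 - 4))/4)*(-3) = (sqrt(-1)*(4 - 23*I)/4)*(-3) = (I*(4 - 23*I)/4)*(-3) = -3*I*(4 - 23*I)/4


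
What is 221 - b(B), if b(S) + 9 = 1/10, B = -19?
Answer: 2299/10 ≈ 229.90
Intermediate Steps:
b(S) = -89/10 (b(S) = -9 + 1/10 = -89/10)
221 - b(B) = 221 - 1*(-89/10) = 221 + 89/10 = 2299/10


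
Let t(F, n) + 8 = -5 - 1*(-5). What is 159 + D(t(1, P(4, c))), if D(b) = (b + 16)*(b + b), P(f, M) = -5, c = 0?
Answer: 31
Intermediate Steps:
t(F, n) = -8 (t(F, n) = -8 + (-5 - 1*(-5)) = -8 + (-5 + 5) = -8 + 0 = -8)
D(b) = 2*b*(16 + b) (D(b) = (16 + b)*(2*b) = 2*b*(16 + b))
159 + D(t(1, P(4, c))) = 159 + 2*(-8)*(16 - 8) = 159 + 2*(-8)*8 = 159 - 128 = 31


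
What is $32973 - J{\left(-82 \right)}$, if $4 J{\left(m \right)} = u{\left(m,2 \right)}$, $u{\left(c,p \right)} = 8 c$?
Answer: $33137$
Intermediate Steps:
$J{\left(m \right)} = 2 m$ ($J{\left(m \right)} = \frac{8 m}{4} = 2 m$)
$32973 - J{\left(-82 \right)} = 32973 - 2 \left(-82\right) = 32973 - -164 = 32973 + 164 = 33137$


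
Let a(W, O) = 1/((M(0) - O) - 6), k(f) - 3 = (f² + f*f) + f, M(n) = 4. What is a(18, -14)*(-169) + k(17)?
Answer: 7007/12 ≈ 583.92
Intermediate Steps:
k(f) = 3 + f + 2*f² (k(f) = 3 + ((f² + f*f) + f) = 3 + ((f² + f²) + f) = 3 + (2*f² + f) = 3 + (f + 2*f²) = 3 + f + 2*f²)
a(W, O) = 1/(-2 - O) (a(W, O) = 1/((4 - O) - 6) = 1/(-2 - O))
a(18, -14)*(-169) + k(17) = -1/(2 - 14)*(-169) + (3 + 17 + 2*17²) = -1/(-12)*(-169) + (3 + 17 + 2*289) = -1*(-1/12)*(-169) + (3 + 17 + 578) = (1/12)*(-169) + 598 = -169/12 + 598 = 7007/12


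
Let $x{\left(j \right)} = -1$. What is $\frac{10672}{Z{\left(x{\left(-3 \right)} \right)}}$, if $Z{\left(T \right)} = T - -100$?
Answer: $\frac{10672}{99} \approx 107.8$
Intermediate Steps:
$Z{\left(T \right)} = 100 + T$ ($Z{\left(T \right)} = T + 100 = 100 + T$)
$\frac{10672}{Z{\left(x{\left(-3 \right)} \right)}} = \frac{10672}{100 - 1} = \frac{10672}{99}$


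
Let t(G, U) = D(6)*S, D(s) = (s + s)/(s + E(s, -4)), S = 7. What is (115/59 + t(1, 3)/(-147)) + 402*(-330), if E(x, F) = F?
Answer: -54787893/413 ≈ -1.3266e+5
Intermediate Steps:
D(s) = 2*s/(-4 + s) (D(s) = (s + s)/(s - 4) = (2*s)/(-4 + s) = 2*s/(-4 + s))
t(G, U) = 42 (t(G, U) = (2*6/(-4 + 6))*7 = (2*6/2)*7 = (2*6*(½))*7 = 6*7 = 42)
(115/59 + t(1, 3)/(-147)) + 402*(-330) = (115/59 + 42/(-147)) + 402*(-330) = (115*(1/59) + 42*(-1/147)) - 132660 = (115/59 - 2/7) - 132660 = 687/413 - 132660 = -54787893/413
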